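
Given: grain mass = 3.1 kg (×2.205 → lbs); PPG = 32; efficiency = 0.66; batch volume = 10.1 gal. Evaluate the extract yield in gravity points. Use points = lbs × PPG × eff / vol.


lbs = 3.1 × 2.205 = 6.8355
points = 6.8355 × 32 × 0.66 / 10.1

14.2936 points


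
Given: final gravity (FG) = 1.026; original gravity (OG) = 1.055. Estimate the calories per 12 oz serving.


ABW = (OG−FG)·131.25·0.79/FG;  °P = 259 − 259/SG (for OG→OE and FG→AE);  RE = 0.1808·OE + 0.8192·AE;  Cal = (6.9·ABW + 4·(RE−0.1))·FG·3.55
ABW = (1.055 − 1.026)·131.25·0.79/1.026 = 2.9307
OE = 259 − 259/1.055 = 13.5024 °P
AE = 259 − 259/1.026 = 6.5634 °P
RE = 0.1808·13.5024 + 0.8192·6.5634 = 7.8179 °P
Cal = (6.9·2.9307 + 4·(7.8179−0.1))·1.026·3.55

186.0990 kcal


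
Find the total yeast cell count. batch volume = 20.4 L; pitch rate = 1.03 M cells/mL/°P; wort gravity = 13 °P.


cells (billions) = rate · V_L · °P
cells = 1.03 · 20.4 · 13

273.1560 billion cells


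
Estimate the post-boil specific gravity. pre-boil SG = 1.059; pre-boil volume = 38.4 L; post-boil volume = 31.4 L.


SG_post = 1 + (SG_pre − 1)·V_pre/V_post
pts_pre = (1.059 − 1)·1000 = 59.0000
pts_post = 59.0000·38.4/31.4 = 72.1529
SG_post = 1 + 72.1529/1000

1.0722


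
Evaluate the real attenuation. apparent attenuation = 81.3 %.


RA = AA · 0.8192
RA = 81.3 · 0.8192

66.6010 %


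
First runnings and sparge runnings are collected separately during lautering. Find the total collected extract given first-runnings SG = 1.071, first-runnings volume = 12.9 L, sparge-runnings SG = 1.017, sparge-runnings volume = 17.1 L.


total = Σ (SG_i − 1)·1000·V_i
first = (1.071 − 1)·1000·12.9 = 915.9000
sparge = (1.017 − 1)·1000·17.1 = 290.7000
total = 915.9000 + 290.7000

1206.6000 gravity·L


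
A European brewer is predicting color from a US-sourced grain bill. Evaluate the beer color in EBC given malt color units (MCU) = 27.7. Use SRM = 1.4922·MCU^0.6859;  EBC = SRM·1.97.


SRM = 1.4922·27.7^0.6859 = 14.5621
EBC = 14.5621·1.97

28.6873 EBC


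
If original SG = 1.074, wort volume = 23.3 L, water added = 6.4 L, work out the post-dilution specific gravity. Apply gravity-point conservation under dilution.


SG_new = 1 + (SG_old − 1)·V_old/(V_old + V_water)
pts = (1.074 − 1)·1000·23.3/(23.3 + 6.4) = 58.0539
SG_new = 1 + 58.0539/1000

1.0581


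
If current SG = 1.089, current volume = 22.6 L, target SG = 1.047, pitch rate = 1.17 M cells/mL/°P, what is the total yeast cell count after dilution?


V_w = V·((SG_c−1)/(SG_t−1)−1);  °P = 259 − 259/SG_t;  cells = rate·(V+V_w)·°P
V_w = 22.6·((1.089−1)/(1.047−1)−1) = 20.1957
V_final = 22.6 + 20.1957 = 42.7957
°P = 259 − 259/1.047 = 11.6266
cells = 1.17·42.7957·11.6266

582.1533 billion cells


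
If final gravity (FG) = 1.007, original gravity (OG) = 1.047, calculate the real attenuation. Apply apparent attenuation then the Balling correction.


AA = (OG−FG)/(OG−1)·100;  RA = AA·0.8192
AA = (1.047 − 1.007)/(1.047 − 1)·100 = 85.1064
RA = 85.1064·0.8192

69.7191 %


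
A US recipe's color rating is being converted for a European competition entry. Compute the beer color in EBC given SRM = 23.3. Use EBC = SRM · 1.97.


EBC = 23.3 · 1.97

45.9010 EBC


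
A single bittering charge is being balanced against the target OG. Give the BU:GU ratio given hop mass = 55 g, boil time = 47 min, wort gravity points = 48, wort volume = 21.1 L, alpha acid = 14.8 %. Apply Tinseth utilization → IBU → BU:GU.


U = 1.65·0.000125^(GP/1000)·(1−e^(−0.04t))/4.15;  IBU = (α/100)·m·U·1000/V;  BU:GU = IBU/GP
U = 1.65·0.000125^(48/1000)·(1−e^(−0.04·47))/4.15 = 0.2189
IBU = (14.8/100)·55·0.2189·1000/21.1 = 84.4351
BU:GU = 84.4351/48

1.7591


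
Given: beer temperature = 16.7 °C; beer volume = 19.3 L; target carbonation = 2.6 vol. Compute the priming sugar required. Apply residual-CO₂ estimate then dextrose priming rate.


residual = 14.695·(0.01821 + 0.09011·e^(−0.04·T));  sugar = (target − residual)·4.0·V
residual = 14.695·(0.01821 + 0.09011·e^(−0.04·16.7)) = 0.9465
sugar = (2.6 − 0.9465)·4.0·19.3

127.6471 g


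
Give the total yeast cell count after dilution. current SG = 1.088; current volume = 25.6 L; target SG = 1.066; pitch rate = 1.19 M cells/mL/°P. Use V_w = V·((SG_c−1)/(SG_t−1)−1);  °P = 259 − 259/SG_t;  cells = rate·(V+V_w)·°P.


V_w = 25.6·((1.088−1)/(1.066−1)−1) = 8.5333
V_final = 25.6 + 8.5333 = 34.1333
°P = 259 − 259/1.066 = 16.0356
cells = 1.19·34.1333·16.0356

651.3466 billion cells


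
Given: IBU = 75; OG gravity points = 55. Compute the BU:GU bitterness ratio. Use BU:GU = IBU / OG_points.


BU:GU = 75 / 55

1.3636


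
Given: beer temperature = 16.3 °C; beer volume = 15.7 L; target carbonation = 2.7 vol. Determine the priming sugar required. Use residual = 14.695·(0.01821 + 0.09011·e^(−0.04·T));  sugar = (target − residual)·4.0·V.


residual = 14.695·(0.01821 + 0.09011·e^(−0.04·16.3)) = 0.9575
sugar = (2.7 − 0.9575)·4.0·15.7

109.4296 g


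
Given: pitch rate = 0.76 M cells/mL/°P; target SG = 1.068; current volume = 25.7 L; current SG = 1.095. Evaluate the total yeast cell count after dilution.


V_w = V·((SG_c−1)/(SG_t−1)−1);  °P = 259 − 259/SG_t;  cells = rate·(V+V_w)·°P
V_w = 25.7·((1.095−1)/(1.068−1)−1) = 10.2044
V_final = 25.7 + 10.2044 = 35.9044
°P = 259 − 259/1.068 = 16.4906
cells = 0.76·35.9044·16.4906

449.9858 billion cells


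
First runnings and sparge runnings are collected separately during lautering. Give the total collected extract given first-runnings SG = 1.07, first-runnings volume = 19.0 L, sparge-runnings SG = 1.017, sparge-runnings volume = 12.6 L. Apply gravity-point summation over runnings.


total = Σ (SG_i − 1)·1000·V_i
first = (1.07 − 1)·1000·19.0 = 1330.0000
sparge = (1.017 − 1)·1000·12.6 = 214.2000
total = 1330.0000 + 214.2000

1544.2000 gravity·L


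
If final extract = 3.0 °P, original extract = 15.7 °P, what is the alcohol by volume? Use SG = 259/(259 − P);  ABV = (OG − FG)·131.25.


OG = 259/(259 − 15.7) = 1.0645
FG = 259/(259 − 3.0) = 1.0117
ABV = (1.0645 − 1.0117)·131.25

6.9314 % ABV


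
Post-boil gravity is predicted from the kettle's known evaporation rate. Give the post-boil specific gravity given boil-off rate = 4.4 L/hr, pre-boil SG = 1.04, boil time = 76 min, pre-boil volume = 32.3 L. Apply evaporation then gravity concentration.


V_post = V_pre − rate·(t/60);  SG_post = 1 + (SG_pre−1)·V_pre/V_post
V_post = 32.3 − 4.4·(76/60) = 26.7267
SG_post = 1 + (1.04 − 1)·32.3/26.7267

1.0483


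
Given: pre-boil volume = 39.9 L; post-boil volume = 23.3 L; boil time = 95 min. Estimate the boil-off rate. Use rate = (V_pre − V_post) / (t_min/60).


rate = (39.9 − 23.3) / (95/60)

10.4842 L/hr


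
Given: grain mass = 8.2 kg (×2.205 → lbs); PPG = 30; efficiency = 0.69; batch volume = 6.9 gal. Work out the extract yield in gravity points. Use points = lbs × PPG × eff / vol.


lbs = 8.2 × 2.205 = 18.0810
points = 18.0810 × 30 × 0.69 / 6.9

54.2430 points


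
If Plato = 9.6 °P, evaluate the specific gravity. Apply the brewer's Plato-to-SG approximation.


SG = 259/(259 − P)
SG = 259/(259 − 9.6)

1.0385


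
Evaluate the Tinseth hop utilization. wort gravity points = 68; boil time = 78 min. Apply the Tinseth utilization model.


U = 1.65·0.000125^(GP/1000) · (1 − e^(−0.04·t))/4.15
bigness = 1.65·0.000125^(68/1000) = 0.8955
boil_factor = (1 − e^(−0.04·78))/4.15 = 0.2303
U = 0.8955 · 0.2303

0.2063


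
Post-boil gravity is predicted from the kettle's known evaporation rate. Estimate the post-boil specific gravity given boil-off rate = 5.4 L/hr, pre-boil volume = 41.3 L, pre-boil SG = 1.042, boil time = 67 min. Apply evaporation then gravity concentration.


V_post = V_pre − rate·(t/60);  SG_post = 1 + (SG_pre−1)·V_pre/V_post
V_post = 41.3 − 5.4·(67/60) = 35.2700
SG_post = 1 + (1.042 − 1)·41.3/35.2700

1.0492


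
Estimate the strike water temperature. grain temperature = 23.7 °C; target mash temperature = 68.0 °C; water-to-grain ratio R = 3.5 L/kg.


T_strike = (0.41/R)·(T_mash − T_grain) + T_mash
T_strike = (0.41/3.5)·(68.0 − 23.7) + 68.0

73.1894 °C


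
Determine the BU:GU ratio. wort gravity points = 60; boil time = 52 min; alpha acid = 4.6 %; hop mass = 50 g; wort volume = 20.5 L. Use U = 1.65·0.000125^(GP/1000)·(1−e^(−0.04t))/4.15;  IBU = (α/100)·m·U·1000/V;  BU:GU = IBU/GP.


U = 1.65·0.000125^(60/1000)·(1−e^(−0.04·52))/4.15 = 0.2029
IBU = (4.6/100)·50·0.2029·1000/20.5 = 22.7650
BU:GU = 22.7650/60

0.3794


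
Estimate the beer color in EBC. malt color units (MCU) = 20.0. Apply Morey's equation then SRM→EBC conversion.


SRM = 1.4922·MCU^0.6859;  EBC = SRM·1.97
SRM = 1.4922·20.0^0.6859 = 11.6467
EBC = 11.6467·1.97

22.9440 EBC


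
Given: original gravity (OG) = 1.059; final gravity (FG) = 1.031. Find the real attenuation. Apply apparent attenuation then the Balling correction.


AA = (OG−FG)/(OG−1)·100;  RA = AA·0.8192
AA = (1.059 − 1.031)/(1.059 − 1)·100 = 47.4576
RA = 47.4576·0.8192

38.8773 %


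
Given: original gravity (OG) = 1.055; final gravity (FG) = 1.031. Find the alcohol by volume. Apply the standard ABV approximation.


ABV = (OG − FG) · 131.25
ABV = (1.055 − 1.031) · 131.25

3.1500 % ABV


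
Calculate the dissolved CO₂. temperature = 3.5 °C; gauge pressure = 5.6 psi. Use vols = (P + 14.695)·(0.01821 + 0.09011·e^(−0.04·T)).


vols = (5.6 + 14.695)·(0.01821 + 0.09011·e^(−0.04·3.5))

1.9594 volumes


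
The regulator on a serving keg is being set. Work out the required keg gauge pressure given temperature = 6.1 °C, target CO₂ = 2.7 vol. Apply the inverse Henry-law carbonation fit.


psi = vols/(0.01821 + 0.09011·e^(−0.04·T)) − 14.695
psi = 2.7/(0.01821 + 0.09011·e^(−0.04·6.1)) − 14.695

15.7070 psi


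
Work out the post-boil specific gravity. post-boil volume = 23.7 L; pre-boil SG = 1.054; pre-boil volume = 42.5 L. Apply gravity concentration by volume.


SG_post = 1 + (SG_pre − 1)·V_pre/V_post
pts_pre = (1.054 − 1)·1000 = 54.0000
pts_post = 54.0000·42.5/23.7 = 96.8354
SG_post = 1 + 96.8354/1000

1.0968


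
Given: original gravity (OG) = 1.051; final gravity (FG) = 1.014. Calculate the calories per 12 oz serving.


ABW = (OG−FG)·131.25·0.79/FG;  °P = 259 − 259/SG (for OG→OE and FG→AE);  RE = 0.1808·OE + 0.8192·AE;  Cal = (6.9·ABW + 4·(RE−0.1))·FG·3.55
ABW = (1.051 − 1.014)·131.25·0.79/1.014 = 3.7835
OE = 259 − 259/1.051 = 12.5680 °P
AE = 259 − 259/1.014 = 3.5759 °P
RE = 0.1808·12.5680 + 0.8192·3.5759 = 5.2017 °P
Cal = (6.9·3.7835 + 4·(5.2017−0.1))·1.014·3.55

167.4320 kcal


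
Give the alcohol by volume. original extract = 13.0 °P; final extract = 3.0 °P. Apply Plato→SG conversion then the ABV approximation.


SG = 259/(259 − P);  ABV = (OG − FG)·131.25
OG = 259/(259 − 13.0) = 1.0528
FG = 259/(259 − 3.0) = 1.0117
ABV = (1.0528 − 1.0117)·131.25

5.3979 % ABV


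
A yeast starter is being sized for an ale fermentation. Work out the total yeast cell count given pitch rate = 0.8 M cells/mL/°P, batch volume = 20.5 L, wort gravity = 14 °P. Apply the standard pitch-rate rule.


cells (billions) = rate · V_L · °P
cells = 0.8 · 20.5 · 14

229.6000 billion cells


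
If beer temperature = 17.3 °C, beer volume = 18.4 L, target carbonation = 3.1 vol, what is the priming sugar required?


residual = 14.695·(0.01821 + 0.09011·e^(−0.04·T));  sugar = (target − residual)·4.0·V
residual = 14.695·(0.01821 + 0.09011·e^(−0.04·17.3)) = 0.9304
sugar = (3.1 − 0.9304)·4.0·18.4

159.6797 g


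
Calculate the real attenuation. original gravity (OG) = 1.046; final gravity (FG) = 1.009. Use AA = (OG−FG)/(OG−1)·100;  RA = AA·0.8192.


AA = (1.046 − 1.009)/(1.046 − 1)·100 = 80.4348
RA = 80.4348·0.8192

65.8922 %


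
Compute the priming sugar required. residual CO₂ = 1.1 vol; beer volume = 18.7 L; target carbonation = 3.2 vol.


sugar = (target − residual)·4.0·V
sugar = (3.2 − 1.1)·4.0·18.7

157.0800 g


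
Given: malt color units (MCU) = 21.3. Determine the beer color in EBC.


SRM = 1.4922·MCU^0.6859;  EBC = SRM·1.97
SRM = 1.4922·21.3^0.6859 = 12.1608
EBC = 12.1608·1.97

23.9568 EBC


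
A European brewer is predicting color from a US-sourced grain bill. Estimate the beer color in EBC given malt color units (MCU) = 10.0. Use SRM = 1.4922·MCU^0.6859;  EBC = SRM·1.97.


SRM = 1.4922·10.0^0.6859 = 7.2398
EBC = 7.2398·1.97

14.2624 EBC


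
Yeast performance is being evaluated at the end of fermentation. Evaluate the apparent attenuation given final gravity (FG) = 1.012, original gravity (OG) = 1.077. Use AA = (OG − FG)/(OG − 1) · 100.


AA = (1.077 − 1.012)/(1.077 − 1) · 100

84.4156 %


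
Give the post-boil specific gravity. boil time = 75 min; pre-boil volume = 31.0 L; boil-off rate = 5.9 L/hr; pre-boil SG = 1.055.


V_post = V_pre − rate·(t/60);  SG_post = 1 + (SG_pre−1)·V_pre/V_post
V_post = 31.0 − 5.9·(75/60) = 23.6250
SG_post = 1 + (1.055 − 1)·31.0/23.6250

1.0722


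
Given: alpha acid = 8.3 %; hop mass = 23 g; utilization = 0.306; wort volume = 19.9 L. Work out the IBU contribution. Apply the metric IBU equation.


IBU = (α/100)·mass·U·1000 / V
IBU = (8.3/100)·23·0.306·1000 / 19.9

29.3545 IBU


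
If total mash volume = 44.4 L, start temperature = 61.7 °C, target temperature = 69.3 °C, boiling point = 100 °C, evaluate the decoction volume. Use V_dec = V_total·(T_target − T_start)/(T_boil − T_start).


V_dec = 44.4·(69.3 − 61.7)/(100 − 61.7)

8.8104 L


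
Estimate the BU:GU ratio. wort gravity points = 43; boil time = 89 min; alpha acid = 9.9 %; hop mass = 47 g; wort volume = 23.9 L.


U = 1.65·0.000125^(GP/1000)·(1−e^(−0.04t))/4.15;  IBU = (α/100)·m·U·1000/V;  BU:GU = IBU/GP
U = 1.65·0.000125^(43/1000)·(1−e^(−0.04·89))/4.15 = 0.2625
IBU = (9.9/100)·47·0.2625·1000/23.9 = 51.0985
BU:GU = 51.0985/43

1.1883


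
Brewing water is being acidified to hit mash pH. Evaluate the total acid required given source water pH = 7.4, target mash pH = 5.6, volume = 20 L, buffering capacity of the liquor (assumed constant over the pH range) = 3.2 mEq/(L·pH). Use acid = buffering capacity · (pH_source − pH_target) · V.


acid = 3.2 · (7.4 − 5.6) · 20

115.2000 mEq


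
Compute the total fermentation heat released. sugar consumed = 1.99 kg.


Q = m_sugar · 590 kJ/kg
Q = 1.99 · 590

1174.1000 kJ


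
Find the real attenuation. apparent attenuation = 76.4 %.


RA = AA · 0.8192
RA = 76.4 · 0.8192

62.5869 %


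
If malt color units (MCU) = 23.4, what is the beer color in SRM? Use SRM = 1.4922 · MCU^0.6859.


SRM = 1.4922 · 23.4^0.6859

12.9710 SRM


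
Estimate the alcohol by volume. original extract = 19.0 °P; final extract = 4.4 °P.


SG = 259/(259 − P);  ABV = (OG − FG)·131.25
OG = 259/(259 − 19.0) = 1.0792
FG = 259/(259 − 4.4) = 1.0173
ABV = (1.0792 − 1.0173)·131.25

8.1224 % ABV


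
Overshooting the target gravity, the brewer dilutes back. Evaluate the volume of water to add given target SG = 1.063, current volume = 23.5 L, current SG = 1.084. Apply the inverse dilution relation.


V_water = V·((SG_curr − 1)/(SG_target − 1) − 1)
V_water = 23.5·((1.084 − 1)/(1.063 − 1) − 1)

7.8333 L


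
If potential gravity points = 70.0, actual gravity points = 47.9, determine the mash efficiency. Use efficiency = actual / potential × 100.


efficiency = 47.9 / 70.0 × 100

68.4286 %


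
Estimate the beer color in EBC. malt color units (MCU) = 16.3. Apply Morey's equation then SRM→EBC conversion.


SRM = 1.4922·MCU^0.6859;  EBC = SRM·1.97
SRM = 1.4922·16.3^0.6859 = 10.1220
EBC = 10.1220·1.97

19.9403 EBC


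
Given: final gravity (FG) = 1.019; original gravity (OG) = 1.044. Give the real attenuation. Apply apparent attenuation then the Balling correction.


AA = (OG−FG)/(OG−1)·100;  RA = AA·0.8192
AA = (1.044 − 1.019)/(1.044 − 1)·100 = 56.8182
RA = 56.8182·0.8192

46.5455 %


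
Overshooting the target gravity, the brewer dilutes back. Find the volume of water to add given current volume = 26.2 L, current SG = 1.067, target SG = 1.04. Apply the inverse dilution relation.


V_water = V·((SG_curr − 1)/(SG_target − 1) − 1)
V_water = 26.2·((1.067 − 1)/(1.04 − 1) − 1)

17.6850 L


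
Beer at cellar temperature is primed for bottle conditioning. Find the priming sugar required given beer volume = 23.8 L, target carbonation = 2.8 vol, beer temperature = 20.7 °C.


residual = 14.695·(0.01821 + 0.09011·e^(−0.04·T));  sugar = (target − residual)·4.0·V
residual = 14.695·(0.01821 + 0.09011·e^(−0.04·20.7)) = 0.8462
sugar = (2.8 − 0.8462)·4.0·23.8

186.0062 g


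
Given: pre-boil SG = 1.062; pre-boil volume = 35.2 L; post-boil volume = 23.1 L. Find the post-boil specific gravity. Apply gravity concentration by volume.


SG_post = 1 + (SG_pre − 1)·V_pre/V_post
pts_pre = (1.062 − 1)·1000 = 62.0000
pts_post = 62.0000·35.2/23.1 = 94.4762
SG_post = 1 + 94.4762/1000

1.0945


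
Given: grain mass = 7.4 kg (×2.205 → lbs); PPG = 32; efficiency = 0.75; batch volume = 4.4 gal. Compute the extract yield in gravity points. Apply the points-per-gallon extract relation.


points = lbs × PPG × eff / vol
lbs = 7.4 × 2.205 = 16.3170
points = 16.3170 × 32 × 0.75 / 4.4

89.0018 points


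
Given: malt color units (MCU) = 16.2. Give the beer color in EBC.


SRM = 1.4922·MCU^0.6859;  EBC = SRM·1.97
SRM = 1.4922·16.2^0.6859 = 10.0794
EBC = 10.0794·1.97

19.8564 EBC


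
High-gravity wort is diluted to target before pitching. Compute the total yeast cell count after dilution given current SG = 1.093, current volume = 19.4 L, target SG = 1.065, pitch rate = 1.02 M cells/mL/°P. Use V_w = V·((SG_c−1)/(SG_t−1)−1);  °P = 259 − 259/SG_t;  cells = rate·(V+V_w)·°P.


V_w = 19.4·((1.093−1)/(1.065−1)−1) = 8.3569
V_final = 19.4 + 8.3569 = 27.7569
°P = 259 − 259/1.065 = 15.8075
cells = 1.02·27.7569·15.8075

447.5432 billion cells


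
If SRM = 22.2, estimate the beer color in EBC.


EBC = SRM · 1.97
EBC = 22.2 · 1.97

43.7340 EBC


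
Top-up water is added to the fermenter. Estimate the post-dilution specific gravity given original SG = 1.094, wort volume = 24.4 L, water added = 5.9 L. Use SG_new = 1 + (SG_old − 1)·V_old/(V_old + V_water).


pts = (1.094 − 1)·1000·24.4/(24.4 + 5.9) = 75.6964
SG_new = 1 + 75.6964/1000

1.0757


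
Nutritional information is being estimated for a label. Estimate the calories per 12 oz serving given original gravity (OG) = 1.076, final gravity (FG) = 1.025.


ABW = (OG−FG)·131.25·0.79/FG;  °P = 259 − 259/SG (for OG→OE and FG→AE);  RE = 0.1808·OE + 0.8192·AE;  Cal = (6.9·ABW + 4·(RE−0.1))·FG·3.55
ABW = (1.076 − 1.025)·131.25·0.79/1.025 = 5.1591
OE = 259 − 259/1.076 = 18.2937 °P
AE = 259 − 259/1.025 = 6.3171 °P
RE = 0.1808·18.2937 + 0.8192·6.3171 = 8.4824 °P
Cal = (6.9·5.1591 + 4·(8.4824−0.1))·1.025·3.55

251.5376 kcal


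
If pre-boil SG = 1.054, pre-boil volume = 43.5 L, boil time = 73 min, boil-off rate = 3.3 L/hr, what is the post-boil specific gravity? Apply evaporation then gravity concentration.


V_post = V_pre − rate·(t/60);  SG_post = 1 + (SG_pre−1)·V_pre/V_post
V_post = 43.5 − 3.3·(73/60) = 39.4850
SG_post = 1 + (1.054 − 1)·43.5/39.4850

1.0595


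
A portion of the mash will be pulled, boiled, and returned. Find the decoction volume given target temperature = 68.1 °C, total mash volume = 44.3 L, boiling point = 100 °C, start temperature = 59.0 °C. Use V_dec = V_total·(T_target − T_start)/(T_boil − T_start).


V_dec = 44.3·(68.1 − 59.0)/(100 − 59.0)

9.8324 L


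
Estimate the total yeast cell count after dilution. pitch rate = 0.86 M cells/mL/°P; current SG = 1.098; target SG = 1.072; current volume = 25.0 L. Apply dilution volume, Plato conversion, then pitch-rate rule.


V_w = V·((SG_c−1)/(SG_t−1)−1);  °P = 259 − 259/SG_t;  cells = rate·(V+V_w)·°P
V_w = 25.0·((1.098−1)/(1.072−1)−1) = 9.0278
V_final = 25.0 + 9.0278 = 34.0278
°P = 259 − 259/1.072 = 17.3955
cells = 0.86·34.0278·17.3955

509.0606 billion cells


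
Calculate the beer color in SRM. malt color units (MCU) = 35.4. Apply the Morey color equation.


SRM = 1.4922 · MCU^0.6859
SRM = 1.4922 · 35.4^0.6859

17.2301 SRM


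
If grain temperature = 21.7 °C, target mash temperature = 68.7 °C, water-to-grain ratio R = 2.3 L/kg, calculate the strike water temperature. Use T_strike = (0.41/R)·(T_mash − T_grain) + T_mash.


T_strike = (0.41/2.3)·(68.7 − 21.7) + 68.7

77.0783 °C


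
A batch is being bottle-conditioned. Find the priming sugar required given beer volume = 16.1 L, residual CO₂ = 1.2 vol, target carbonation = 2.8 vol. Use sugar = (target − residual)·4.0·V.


sugar = (2.8 − 1.2)·4.0·16.1

103.0400 g


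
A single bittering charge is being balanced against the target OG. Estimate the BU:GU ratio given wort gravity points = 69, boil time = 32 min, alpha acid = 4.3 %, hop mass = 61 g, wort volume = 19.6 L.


U = 1.65·0.000125^(GP/1000)·(1−e^(−0.04t))/4.15;  IBU = (α/100)·m·U·1000/V;  BU:GU = IBU/GP
U = 1.65·0.000125^(69/1000)·(1−e^(−0.04·32))/4.15 = 0.1544
IBU = (4.3/100)·61·0.1544·1000/19.6 = 20.6623
BU:GU = 20.6623/69

0.2995


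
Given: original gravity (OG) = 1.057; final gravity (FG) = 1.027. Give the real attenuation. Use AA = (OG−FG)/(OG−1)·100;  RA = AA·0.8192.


AA = (1.057 − 1.027)/(1.057 − 1)·100 = 52.6316
RA = 52.6316·0.8192

43.1158 %


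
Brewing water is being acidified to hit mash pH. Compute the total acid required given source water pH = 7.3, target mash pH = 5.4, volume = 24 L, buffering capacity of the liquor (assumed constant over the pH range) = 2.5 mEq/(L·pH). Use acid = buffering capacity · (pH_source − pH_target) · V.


acid = 2.5 · (7.3 − 5.4) · 24

114.0000 mEq


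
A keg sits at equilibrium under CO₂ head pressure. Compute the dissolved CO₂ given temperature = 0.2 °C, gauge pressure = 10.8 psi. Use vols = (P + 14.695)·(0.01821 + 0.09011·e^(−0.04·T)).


vols = (10.8 + 14.695)·(0.01821 + 0.09011·e^(−0.04·0.2))

2.7433 volumes


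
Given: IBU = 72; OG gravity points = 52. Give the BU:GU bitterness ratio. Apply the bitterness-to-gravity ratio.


BU:GU = IBU / OG_points
BU:GU = 72 / 52

1.3846


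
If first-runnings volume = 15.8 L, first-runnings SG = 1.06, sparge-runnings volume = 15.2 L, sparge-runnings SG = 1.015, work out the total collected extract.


total = Σ (SG_i − 1)·1000·V_i
first = (1.06 − 1)·1000·15.8 = 948.0000
sparge = (1.015 − 1)·1000·15.2 = 228.0000
total = 948.0000 + 228.0000

1176.0000 gravity·L


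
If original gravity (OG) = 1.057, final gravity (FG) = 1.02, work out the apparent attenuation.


AA = (OG − FG)/(OG − 1) · 100
AA = (1.057 − 1.02)/(1.057 − 1) · 100

64.9123 %


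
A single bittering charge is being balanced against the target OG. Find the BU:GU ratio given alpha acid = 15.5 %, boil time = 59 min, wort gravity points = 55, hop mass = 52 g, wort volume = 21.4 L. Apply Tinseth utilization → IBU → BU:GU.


U = 1.65·0.000125^(GP/1000)·(1−e^(−0.04t))/4.15;  IBU = (α/100)·m·U·1000/V;  BU:GU = IBU/GP
U = 1.65·0.000125^(55/1000)·(1−e^(−0.04·59))/4.15 = 0.2196
IBU = (15.5/100)·52·0.2196·1000/21.4 = 82.7206
BU:GU = 82.7206/55

1.5040


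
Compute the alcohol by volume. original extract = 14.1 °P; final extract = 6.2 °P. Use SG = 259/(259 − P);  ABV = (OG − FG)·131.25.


OG = 259/(259 − 14.1) = 1.0576
FG = 259/(259 − 6.2) = 1.0245
ABV = (1.0576 − 1.0245)·131.25

4.3377 % ABV


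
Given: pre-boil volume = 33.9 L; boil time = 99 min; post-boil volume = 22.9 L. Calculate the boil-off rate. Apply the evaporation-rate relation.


rate = (V_pre − V_post) / (t_min/60)
rate = (33.9 − 22.9) / (99/60)

6.6667 L/hr


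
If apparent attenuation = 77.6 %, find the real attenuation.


RA = AA · 0.8192
RA = 77.6 · 0.8192

63.5699 %


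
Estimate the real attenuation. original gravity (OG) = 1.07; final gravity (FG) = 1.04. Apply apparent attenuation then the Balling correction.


AA = (OG−FG)/(OG−1)·100;  RA = AA·0.8192
AA = (1.07 − 1.04)/(1.07 − 1)·100 = 42.8571
RA = 42.8571·0.8192

35.1086 %


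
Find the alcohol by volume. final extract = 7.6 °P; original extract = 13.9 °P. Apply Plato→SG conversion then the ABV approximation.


SG = 259/(259 − P);  ABV = (OG − FG)·131.25
OG = 259/(259 − 13.9) = 1.0567
FG = 259/(259 − 7.6) = 1.0302
ABV = (1.0567 − 1.0302)·131.25

3.4756 % ABV


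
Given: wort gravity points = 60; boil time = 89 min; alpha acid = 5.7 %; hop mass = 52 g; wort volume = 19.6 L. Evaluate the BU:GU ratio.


U = 1.65·0.000125^(GP/1000)·(1−e^(−0.04t))/4.15;  IBU = (α/100)·m·U·1000/V;  BU:GU = IBU/GP
U = 1.65·0.000125^(60/1000)·(1−e^(−0.04·89))/4.15 = 0.2253
IBU = (5.7/100)·52·0.2253·1000/19.6 = 34.0677
BU:GU = 34.0677/60

0.5678


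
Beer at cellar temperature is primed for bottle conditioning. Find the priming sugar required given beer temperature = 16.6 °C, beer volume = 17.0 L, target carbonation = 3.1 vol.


residual = 14.695·(0.01821 + 0.09011·e^(−0.04·T));  sugar = (target − residual)·4.0·V
residual = 14.695·(0.01821 + 0.09011·e^(−0.04·16.6)) = 0.9493
sugar = (3.1 − 0.9493)·4.0·17.0

146.2503 g


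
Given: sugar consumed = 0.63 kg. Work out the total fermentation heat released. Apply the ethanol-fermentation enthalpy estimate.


Q = m_sugar · 590 kJ/kg
Q = 0.63 · 590

371.7000 kJ


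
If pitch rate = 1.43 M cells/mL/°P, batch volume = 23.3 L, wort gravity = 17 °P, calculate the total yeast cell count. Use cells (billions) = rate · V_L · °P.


cells = 1.43 · 23.3 · 17

566.4230 billion cells


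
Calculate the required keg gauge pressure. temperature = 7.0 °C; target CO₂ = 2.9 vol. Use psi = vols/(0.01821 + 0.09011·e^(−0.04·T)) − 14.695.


psi = 2.9/(0.01821 + 0.09011·e^(−0.04·7.0)) − 14.695

18.9034 psi


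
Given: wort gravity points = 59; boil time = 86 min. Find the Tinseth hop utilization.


U = 1.65·0.000125^(GP/1000) · (1 − e^(−0.04·t))/4.15
bigness = 1.65·0.000125^(59/1000) = 0.9710
boil_factor = (1 − e^(−0.04·86))/4.15 = 0.2332
U = 0.9710 · 0.2332

0.2265


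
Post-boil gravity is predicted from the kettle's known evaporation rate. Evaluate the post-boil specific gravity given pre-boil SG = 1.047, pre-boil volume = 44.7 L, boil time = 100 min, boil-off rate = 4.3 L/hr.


V_post = V_pre − rate·(t/60);  SG_post = 1 + (SG_pre−1)·V_pre/V_post
V_post = 44.7 − 4.3·(100/60) = 37.5333
SG_post = 1 + (1.047 − 1)·44.7/37.5333

1.0560


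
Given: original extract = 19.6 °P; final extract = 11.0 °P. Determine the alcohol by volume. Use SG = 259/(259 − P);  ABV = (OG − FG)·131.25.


OG = 259/(259 − 19.6) = 1.0819
FG = 259/(259 − 11.0) = 1.0444
ABV = (1.0819 − 1.0444)·131.25

4.9240 % ABV


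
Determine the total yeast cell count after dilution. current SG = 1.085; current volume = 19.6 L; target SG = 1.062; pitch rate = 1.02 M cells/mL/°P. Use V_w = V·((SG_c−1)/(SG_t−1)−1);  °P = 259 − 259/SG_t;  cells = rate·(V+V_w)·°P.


V_w = 19.6·((1.085−1)/(1.062−1)−1) = 7.2710
V_final = 19.6 + 7.2710 = 26.8710
°P = 259 − 259/1.062 = 15.1205
cells = 1.02·26.8710·15.1205

414.4293 billion cells


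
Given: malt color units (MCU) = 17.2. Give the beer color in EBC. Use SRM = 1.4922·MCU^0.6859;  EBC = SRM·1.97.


SRM = 1.4922·17.2^0.6859 = 10.5021
EBC = 10.5021·1.97

20.6891 EBC


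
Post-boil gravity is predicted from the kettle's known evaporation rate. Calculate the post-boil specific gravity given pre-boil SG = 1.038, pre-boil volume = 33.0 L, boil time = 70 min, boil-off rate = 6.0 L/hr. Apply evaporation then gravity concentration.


V_post = V_pre − rate·(t/60);  SG_post = 1 + (SG_pre−1)·V_pre/V_post
V_post = 33.0 − 6.0·(70/60) = 26.0000
SG_post = 1 + (1.038 − 1)·33.0/26.0000

1.0482


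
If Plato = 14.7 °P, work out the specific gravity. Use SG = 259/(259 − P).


SG = 259/(259 − 14.7)

1.0602


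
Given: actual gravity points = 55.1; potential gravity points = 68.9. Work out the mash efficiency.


efficiency = actual / potential × 100
efficiency = 55.1 / 68.9 × 100

79.9710 %


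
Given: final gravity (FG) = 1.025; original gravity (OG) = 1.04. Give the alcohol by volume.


ABV = (OG − FG) · 131.25
ABV = (1.04 − 1.025) · 131.25

1.9688 % ABV


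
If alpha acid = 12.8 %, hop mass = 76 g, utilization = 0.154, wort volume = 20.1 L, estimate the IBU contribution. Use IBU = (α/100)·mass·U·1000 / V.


IBU = (12.8/100)·76·0.154·1000 / 20.1

74.5329 IBU


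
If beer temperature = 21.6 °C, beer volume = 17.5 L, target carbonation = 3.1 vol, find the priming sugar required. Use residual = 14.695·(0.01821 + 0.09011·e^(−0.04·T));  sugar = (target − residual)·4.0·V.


residual = 14.695·(0.01821 + 0.09011·e^(−0.04·21.6)) = 0.8257
sugar = (3.1 − 0.8257)·4.0·17.5

159.2013 g


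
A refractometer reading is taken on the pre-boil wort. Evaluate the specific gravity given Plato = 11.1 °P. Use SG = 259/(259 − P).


SG = 259/(259 − 11.1)

1.0448


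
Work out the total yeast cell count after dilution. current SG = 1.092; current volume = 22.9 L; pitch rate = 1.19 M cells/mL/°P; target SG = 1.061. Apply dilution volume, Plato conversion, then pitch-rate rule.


V_w = V·((SG_c−1)/(SG_t−1)−1);  °P = 259 − 259/SG_t;  cells = rate·(V+V_w)·°P
V_w = 22.9·((1.092−1)/(1.061−1)−1) = 11.6377
V_final = 22.9 + 11.6377 = 34.5377
°P = 259 − 259/1.061 = 14.8907
cells = 1.19·34.5377·14.8907

612.0046 billion cells


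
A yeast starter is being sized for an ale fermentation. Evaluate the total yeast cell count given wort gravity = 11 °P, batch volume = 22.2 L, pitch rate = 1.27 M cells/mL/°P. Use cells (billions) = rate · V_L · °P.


cells = 1.27 · 22.2 · 11

310.1340 billion cells


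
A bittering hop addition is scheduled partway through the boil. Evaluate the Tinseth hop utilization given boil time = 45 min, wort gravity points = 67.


U = 1.65·0.000125^(GP/1000) · (1 − e^(−0.04·t))/4.15
bigness = 1.65·0.000125^(67/1000) = 0.9036
boil_factor = (1 − e^(−0.04·45))/4.15 = 0.2011
U = 0.9036 · 0.2011

0.1817


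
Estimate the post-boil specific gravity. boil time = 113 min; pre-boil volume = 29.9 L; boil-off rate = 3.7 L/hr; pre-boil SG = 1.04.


V_post = V_pre − rate·(t/60);  SG_post = 1 + (SG_pre−1)·V_pre/V_post
V_post = 29.9 − 3.7·(113/60) = 22.9317
SG_post = 1 + (1.04 − 1)·29.9/22.9317

1.0522


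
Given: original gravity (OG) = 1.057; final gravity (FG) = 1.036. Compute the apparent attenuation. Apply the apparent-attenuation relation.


AA = (OG − FG)/(OG − 1) · 100
AA = (1.057 − 1.036)/(1.057 − 1) · 100

36.8421 %


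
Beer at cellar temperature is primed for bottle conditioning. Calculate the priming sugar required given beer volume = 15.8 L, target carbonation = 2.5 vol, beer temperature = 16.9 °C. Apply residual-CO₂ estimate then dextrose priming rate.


residual = 14.695·(0.01821 + 0.09011·e^(−0.04·T));  sugar = (target − residual)·4.0·V
residual = 14.695·(0.01821 + 0.09011·e^(−0.04·16.9)) = 0.9411
sugar = (2.5 − 0.9411)·4.0·15.8

98.5206 g


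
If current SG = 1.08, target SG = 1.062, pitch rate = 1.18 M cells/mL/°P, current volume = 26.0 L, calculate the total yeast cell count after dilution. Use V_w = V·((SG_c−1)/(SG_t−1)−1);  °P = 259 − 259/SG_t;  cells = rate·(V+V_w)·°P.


V_w = 26.0·((1.08−1)/(1.062−1)−1) = 7.5484
V_final = 26.0 + 7.5484 = 33.5484
°P = 259 − 259/1.062 = 15.1205
cells = 1.18·33.5484·15.1205

598.5778 billion cells


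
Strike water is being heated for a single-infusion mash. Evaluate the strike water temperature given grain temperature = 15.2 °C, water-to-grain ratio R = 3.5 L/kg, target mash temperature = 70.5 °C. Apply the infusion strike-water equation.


T_strike = (0.41/R)·(T_mash − T_grain) + T_mash
T_strike = (0.41/3.5)·(70.5 − 15.2) + 70.5

76.9780 °C


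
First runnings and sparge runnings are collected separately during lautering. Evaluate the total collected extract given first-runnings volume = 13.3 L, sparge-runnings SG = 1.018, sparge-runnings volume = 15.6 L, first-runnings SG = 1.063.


total = Σ (SG_i − 1)·1000·V_i
first = (1.063 − 1)·1000·13.3 = 837.9000
sparge = (1.018 − 1)·1000·15.6 = 280.8000
total = 837.9000 + 280.8000

1118.7000 gravity·L


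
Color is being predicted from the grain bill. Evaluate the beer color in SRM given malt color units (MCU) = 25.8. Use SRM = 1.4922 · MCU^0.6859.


SRM = 1.4922 · 25.8^0.6859

13.8694 SRM


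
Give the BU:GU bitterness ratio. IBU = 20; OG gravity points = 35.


BU:GU = IBU / OG_points
BU:GU = 20 / 35

0.5714


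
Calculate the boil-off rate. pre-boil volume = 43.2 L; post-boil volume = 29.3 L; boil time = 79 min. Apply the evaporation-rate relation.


rate = (V_pre − V_post) / (t_min/60)
rate = (43.2 − 29.3) / (79/60)

10.5570 L/hr


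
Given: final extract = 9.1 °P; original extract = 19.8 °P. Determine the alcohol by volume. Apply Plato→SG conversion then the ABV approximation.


SG = 259/(259 − P);  ABV = (OG − FG)·131.25
OG = 259/(259 − 19.8) = 1.0828
FG = 259/(259 − 9.1) = 1.0364
ABV = (1.0828 − 1.0364)·131.25

6.0849 % ABV


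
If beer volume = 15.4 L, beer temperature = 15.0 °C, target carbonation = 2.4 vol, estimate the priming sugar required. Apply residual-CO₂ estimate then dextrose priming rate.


residual = 14.695·(0.01821 + 0.09011·e^(−0.04·T));  sugar = (target − residual)·4.0·V
residual = 14.695·(0.01821 + 0.09011·e^(−0.04·15.0)) = 0.9943
sugar = (2.4 − 0.9943)·4.0·15.4

86.5903 g


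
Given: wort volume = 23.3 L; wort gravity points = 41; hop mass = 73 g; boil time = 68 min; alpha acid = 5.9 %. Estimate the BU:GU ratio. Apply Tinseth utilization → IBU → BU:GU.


U = 1.65·0.000125^(GP/1000)·(1−e^(−0.04t))/4.15;  IBU = (α/100)·m·U·1000/V;  BU:GU = IBU/GP
U = 1.65·0.000125^(41/1000)·(1−e^(−0.04·68))/4.15 = 0.2569
IBU = (5.9/100)·73·0.2569·1000/23.3 = 47.4934
BU:GU = 47.4934/41

1.1584


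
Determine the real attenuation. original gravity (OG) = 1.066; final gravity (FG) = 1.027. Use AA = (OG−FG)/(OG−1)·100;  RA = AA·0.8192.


AA = (1.066 − 1.027)/(1.066 − 1)·100 = 59.0909
RA = 59.0909·0.8192

48.4073 %


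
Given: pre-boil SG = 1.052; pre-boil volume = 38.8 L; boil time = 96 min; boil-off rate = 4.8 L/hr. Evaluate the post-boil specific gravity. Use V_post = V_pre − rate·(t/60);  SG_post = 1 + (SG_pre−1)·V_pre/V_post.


V_post = 38.8 − 4.8·(96/60) = 31.1200
SG_post = 1 + (1.052 − 1)·38.8/31.1200

1.0648


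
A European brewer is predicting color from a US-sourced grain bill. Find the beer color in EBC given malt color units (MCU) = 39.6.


SRM = 1.4922·MCU^0.6859;  EBC = SRM·1.97
SRM = 1.4922·39.6^0.6859 = 18.6074
EBC = 18.6074·1.97

36.6566 EBC


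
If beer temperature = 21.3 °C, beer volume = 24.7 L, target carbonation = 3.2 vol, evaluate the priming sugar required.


residual = 14.695·(0.01821 + 0.09011·e^(−0.04·T));  sugar = (target − residual)·4.0·V
residual = 14.695·(0.01821 + 0.09011·e^(−0.04·21.3)) = 0.8324
sugar = (3.2 − 0.8324)·4.0·24.7

233.9156 g


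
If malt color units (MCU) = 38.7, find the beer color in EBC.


SRM = 1.4922·MCU^0.6859;  EBC = SRM·1.97
SRM = 1.4922·38.7^0.6859 = 18.3163
EBC = 18.3163·1.97

36.0831 EBC


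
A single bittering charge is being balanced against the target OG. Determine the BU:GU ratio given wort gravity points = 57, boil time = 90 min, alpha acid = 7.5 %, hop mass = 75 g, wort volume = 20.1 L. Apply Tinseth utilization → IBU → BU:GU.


U = 1.65·0.000125^(GP/1000)·(1−e^(−0.04t))/4.15;  IBU = (α/100)·m·U·1000/V;  BU:GU = IBU/GP
U = 1.65·0.000125^(57/1000)·(1−e^(−0.04·90))/4.15 = 0.2317
IBU = (7.5/100)·75·0.2317·1000/20.1 = 64.8417
BU:GU = 64.8417/57

1.1376


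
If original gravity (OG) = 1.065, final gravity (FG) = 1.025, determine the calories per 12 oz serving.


ABW = (OG−FG)·131.25·0.79/FG;  °P = 259 − 259/SG (for OG→OE and FG→AE);  RE = 0.1808·OE + 0.8192·AE;  Cal = (6.9·ABW + 4·(RE−0.1))·FG·3.55
ABW = (1.065 − 1.025)·131.25·0.79/1.025 = 4.0463
OE = 259 − 259/1.065 = 15.8075 °P
AE = 259 − 259/1.025 = 6.3171 °P
RE = 0.1808·15.8075 + 0.8192·6.3171 = 8.0329 °P
Cal = (6.9·4.0463 + 4·(8.0329−0.1))·1.025·3.55

217.0570 kcal


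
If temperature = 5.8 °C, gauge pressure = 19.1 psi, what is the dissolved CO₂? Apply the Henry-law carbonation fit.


vols = (P + 14.695)·(0.01821 + 0.09011·e^(−0.04·T))
vols = (19.1 + 14.695)·(0.01821 + 0.09011·e^(−0.04·5.8))

3.0301 volumes


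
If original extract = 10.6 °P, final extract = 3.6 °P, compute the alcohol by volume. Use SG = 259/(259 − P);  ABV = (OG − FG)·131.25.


OG = 259/(259 − 10.6) = 1.0427
FG = 259/(259 − 3.6) = 1.0141
ABV = (1.0427 − 1.0141)·131.25

3.7508 % ABV


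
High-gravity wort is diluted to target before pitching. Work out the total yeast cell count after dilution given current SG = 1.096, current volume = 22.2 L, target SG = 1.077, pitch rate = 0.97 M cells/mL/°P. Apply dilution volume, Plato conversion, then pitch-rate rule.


V_w = V·((SG_c−1)/(SG_t−1)−1);  °P = 259 − 259/SG_t;  cells = rate·(V+V_w)·°P
V_w = 22.2·((1.096−1)/(1.077−1)−1) = 5.4779
V_final = 22.2 + 5.4779 = 27.6779
°P = 259 − 259/1.077 = 18.5172
cells = 0.97·27.6779·18.5172

497.1415 billion cells


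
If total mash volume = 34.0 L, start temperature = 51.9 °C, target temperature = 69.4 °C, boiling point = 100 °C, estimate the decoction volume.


V_dec = V_total·(T_target − T_start)/(T_boil − T_start)
V_dec = 34.0·(69.4 − 51.9)/(100 − 51.9)

12.3701 L


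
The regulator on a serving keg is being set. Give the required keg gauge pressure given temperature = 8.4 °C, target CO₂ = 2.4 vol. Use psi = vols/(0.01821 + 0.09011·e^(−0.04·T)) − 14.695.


psi = 2.4/(0.01821 + 0.09011·e^(−0.04·8.4)) − 14.695

14.3590 psi


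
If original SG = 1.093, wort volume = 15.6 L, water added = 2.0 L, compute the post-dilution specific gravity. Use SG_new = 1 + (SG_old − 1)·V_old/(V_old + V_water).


pts = (1.093 − 1)·1000·15.6/(15.6 + 2.0) = 82.4318
SG_new = 1 + 82.4318/1000

1.0824


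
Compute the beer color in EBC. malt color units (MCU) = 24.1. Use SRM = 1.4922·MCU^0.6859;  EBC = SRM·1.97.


SRM = 1.4922·24.1^0.6859 = 13.2359
EBC = 13.2359·1.97

26.0747 EBC


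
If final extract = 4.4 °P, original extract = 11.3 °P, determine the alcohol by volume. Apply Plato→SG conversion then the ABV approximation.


SG = 259/(259 − P);  ABV = (OG − FG)·131.25
OG = 259/(259 − 11.3) = 1.0456
FG = 259/(259 − 4.4) = 1.0173
ABV = (1.0456 − 1.0173)·131.25

3.7193 % ABV


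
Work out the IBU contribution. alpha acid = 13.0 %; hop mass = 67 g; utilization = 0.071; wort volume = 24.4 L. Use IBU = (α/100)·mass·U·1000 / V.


IBU = (13.0/100)·67·0.071·1000 / 24.4

25.3447 IBU
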